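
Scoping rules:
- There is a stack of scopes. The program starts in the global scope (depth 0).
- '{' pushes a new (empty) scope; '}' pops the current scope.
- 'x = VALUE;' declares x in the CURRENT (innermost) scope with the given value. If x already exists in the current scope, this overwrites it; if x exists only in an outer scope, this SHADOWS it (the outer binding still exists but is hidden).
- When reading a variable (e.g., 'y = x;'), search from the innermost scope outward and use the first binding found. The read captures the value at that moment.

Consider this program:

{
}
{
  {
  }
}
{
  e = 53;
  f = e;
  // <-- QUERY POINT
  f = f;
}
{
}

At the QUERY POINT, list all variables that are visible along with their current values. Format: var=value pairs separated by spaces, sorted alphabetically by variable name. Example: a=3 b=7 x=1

Answer: e=53 f=53

Derivation:
Step 1: enter scope (depth=1)
Step 2: exit scope (depth=0)
Step 3: enter scope (depth=1)
Step 4: enter scope (depth=2)
Step 5: exit scope (depth=1)
Step 6: exit scope (depth=0)
Step 7: enter scope (depth=1)
Step 8: declare e=53 at depth 1
Step 9: declare f=(read e)=53 at depth 1
Visible at query point: e=53 f=53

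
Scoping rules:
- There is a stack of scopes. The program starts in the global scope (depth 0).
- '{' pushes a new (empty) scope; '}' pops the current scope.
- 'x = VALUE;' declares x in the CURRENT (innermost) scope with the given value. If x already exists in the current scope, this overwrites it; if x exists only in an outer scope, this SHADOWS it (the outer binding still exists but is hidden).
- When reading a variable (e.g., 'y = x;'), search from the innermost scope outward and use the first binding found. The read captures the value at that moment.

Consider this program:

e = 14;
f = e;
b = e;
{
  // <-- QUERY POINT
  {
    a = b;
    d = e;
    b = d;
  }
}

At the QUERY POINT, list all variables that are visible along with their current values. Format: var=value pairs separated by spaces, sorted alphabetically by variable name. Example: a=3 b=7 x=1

Answer: b=14 e=14 f=14

Derivation:
Step 1: declare e=14 at depth 0
Step 2: declare f=(read e)=14 at depth 0
Step 3: declare b=(read e)=14 at depth 0
Step 4: enter scope (depth=1)
Visible at query point: b=14 e=14 f=14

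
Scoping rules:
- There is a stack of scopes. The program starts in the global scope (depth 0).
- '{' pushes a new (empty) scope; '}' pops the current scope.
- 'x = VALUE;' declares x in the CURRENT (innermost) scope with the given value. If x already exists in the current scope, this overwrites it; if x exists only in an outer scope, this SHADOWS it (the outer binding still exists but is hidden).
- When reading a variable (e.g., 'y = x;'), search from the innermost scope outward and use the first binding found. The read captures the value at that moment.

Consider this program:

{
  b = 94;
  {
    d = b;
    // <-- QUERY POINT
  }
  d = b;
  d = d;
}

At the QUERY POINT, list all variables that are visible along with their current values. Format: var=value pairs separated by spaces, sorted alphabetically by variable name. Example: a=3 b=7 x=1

Step 1: enter scope (depth=1)
Step 2: declare b=94 at depth 1
Step 3: enter scope (depth=2)
Step 4: declare d=(read b)=94 at depth 2
Visible at query point: b=94 d=94

Answer: b=94 d=94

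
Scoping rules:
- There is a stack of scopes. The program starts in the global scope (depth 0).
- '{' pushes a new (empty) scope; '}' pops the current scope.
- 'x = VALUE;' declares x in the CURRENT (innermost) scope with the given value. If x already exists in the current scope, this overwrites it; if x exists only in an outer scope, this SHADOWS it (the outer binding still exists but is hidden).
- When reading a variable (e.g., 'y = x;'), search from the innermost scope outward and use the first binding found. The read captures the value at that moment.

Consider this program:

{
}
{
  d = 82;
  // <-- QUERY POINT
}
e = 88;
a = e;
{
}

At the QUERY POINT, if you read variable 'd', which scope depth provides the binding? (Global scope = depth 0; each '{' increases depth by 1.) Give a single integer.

Step 1: enter scope (depth=1)
Step 2: exit scope (depth=0)
Step 3: enter scope (depth=1)
Step 4: declare d=82 at depth 1
Visible at query point: d=82

Answer: 1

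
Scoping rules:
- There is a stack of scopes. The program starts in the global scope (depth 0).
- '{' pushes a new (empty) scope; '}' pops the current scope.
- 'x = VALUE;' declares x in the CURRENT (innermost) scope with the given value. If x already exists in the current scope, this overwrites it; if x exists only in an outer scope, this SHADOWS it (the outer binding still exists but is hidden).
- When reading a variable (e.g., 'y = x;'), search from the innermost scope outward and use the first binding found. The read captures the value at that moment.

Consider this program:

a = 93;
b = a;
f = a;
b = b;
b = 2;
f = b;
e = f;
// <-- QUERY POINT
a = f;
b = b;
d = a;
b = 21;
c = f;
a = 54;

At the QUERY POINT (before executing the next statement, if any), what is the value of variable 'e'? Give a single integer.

Answer: 2

Derivation:
Step 1: declare a=93 at depth 0
Step 2: declare b=(read a)=93 at depth 0
Step 3: declare f=(read a)=93 at depth 0
Step 4: declare b=(read b)=93 at depth 0
Step 5: declare b=2 at depth 0
Step 6: declare f=(read b)=2 at depth 0
Step 7: declare e=(read f)=2 at depth 0
Visible at query point: a=93 b=2 e=2 f=2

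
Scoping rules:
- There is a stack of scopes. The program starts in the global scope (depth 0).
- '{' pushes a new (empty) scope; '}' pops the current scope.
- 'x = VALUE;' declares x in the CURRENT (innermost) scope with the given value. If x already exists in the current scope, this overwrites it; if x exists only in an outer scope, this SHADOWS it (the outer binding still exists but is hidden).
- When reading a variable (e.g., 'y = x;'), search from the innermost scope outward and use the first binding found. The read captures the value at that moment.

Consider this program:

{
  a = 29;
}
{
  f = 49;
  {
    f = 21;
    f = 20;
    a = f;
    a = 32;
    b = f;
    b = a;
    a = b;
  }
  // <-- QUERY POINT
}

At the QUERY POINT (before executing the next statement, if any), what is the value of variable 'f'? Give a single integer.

Step 1: enter scope (depth=1)
Step 2: declare a=29 at depth 1
Step 3: exit scope (depth=0)
Step 4: enter scope (depth=1)
Step 5: declare f=49 at depth 1
Step 6: enter scope (depth=2)
Step 7: declare f=21 at depth 2
Step 8: declare f=20 at depth 2
Step 9: declare a=(read f)=20 at depth 2
Step 10: declare a=32 at depth 2
Step 11: declare b=(read f)=20 at depth 2
Step 12: declare b=(read a)=32 at depth 2
Step 13: declare a=(read b)=32 at depth 2
Step 14: exit scope (depth=1)
Visible at query point: f=49

Answer: 49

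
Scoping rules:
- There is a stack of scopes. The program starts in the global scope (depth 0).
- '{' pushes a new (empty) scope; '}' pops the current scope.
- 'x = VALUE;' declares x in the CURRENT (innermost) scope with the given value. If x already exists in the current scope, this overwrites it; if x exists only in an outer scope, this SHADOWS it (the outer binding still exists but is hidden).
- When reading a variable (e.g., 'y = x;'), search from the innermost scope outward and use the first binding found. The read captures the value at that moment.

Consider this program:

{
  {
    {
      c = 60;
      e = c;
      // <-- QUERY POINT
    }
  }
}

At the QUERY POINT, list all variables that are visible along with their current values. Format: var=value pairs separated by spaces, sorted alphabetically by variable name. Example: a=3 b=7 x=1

Answer: c=60 e=60

Derivation:
Step 1: enter scope (depth=1)
Step 2: enter scope (depth=2)
Step 3: enter scope (depth=3)
Step 4: declare c=60 at depth 3
Step 5: declare e=(read c)=60 at depth 3
Visible at query point: c=60 e=60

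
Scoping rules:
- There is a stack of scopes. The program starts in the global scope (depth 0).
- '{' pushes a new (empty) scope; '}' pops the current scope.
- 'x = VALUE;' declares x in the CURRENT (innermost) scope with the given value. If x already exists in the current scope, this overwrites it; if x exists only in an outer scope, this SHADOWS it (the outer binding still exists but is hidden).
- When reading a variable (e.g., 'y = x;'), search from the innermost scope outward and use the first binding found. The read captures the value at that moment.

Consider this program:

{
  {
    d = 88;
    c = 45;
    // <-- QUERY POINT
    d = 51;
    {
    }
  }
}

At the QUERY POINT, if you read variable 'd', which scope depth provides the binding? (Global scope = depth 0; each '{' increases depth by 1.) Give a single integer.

Answer: 2

Derivation:
Step 1: enter scope (depth=1)
Step 2: enter scope (depth=2)
Step 3: declare d=88 at depth 2
Step 4: declare c=45 at depth 2
Visible at query point: c=45 d=88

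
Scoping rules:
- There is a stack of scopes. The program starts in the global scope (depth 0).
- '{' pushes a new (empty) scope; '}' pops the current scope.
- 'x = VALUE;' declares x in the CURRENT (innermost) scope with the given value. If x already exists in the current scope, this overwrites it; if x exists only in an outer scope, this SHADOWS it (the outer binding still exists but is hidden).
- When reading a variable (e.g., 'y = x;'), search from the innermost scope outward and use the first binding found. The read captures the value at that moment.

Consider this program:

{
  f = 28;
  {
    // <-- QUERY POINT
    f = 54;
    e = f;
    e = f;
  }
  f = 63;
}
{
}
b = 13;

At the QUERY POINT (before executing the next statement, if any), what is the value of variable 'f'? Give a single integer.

Step 1: enter scope (depth=1)
Step 2: declare f=28 at depth 1
Step 3: enter scope (depth=2)
Visible at query point: f=28

Answer: 28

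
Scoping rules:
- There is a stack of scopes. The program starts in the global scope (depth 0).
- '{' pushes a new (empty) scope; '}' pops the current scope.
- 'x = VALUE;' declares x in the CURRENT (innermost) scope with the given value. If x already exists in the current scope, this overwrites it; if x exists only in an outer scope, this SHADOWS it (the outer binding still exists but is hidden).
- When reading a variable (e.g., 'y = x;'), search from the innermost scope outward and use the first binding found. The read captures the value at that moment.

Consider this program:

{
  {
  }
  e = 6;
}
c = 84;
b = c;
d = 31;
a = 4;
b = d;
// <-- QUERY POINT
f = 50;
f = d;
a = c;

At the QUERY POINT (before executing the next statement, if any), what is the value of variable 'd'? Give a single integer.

Step 1: enter scope (depth=1)
Step 2: enter scope (depth=2)
Step 3: exit scope (depth=1)
Step 4: declare e=6 at depth 1
Step 5: exit scope (depth=0)
Step 6: declare c=84 at depth 0
Step 7: declare b=(read c)=84 at depth 0
Step 8: declare d=31 at depth 0
Step 9: declare a=4 at depth 0
Step 10: declare b=(read d)=31 at depth 0
Visible at query point: a=4 b=31 c=84 d=31

Answer: 31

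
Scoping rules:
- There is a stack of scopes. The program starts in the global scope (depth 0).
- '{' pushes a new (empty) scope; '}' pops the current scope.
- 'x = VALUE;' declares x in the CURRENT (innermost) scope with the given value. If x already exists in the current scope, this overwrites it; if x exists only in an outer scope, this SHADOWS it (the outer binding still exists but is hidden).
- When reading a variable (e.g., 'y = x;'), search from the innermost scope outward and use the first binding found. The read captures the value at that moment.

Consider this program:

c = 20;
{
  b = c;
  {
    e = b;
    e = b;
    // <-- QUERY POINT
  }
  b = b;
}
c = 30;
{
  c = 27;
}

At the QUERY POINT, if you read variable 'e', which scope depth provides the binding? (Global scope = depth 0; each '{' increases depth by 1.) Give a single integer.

Answer: 2

Derivation:
Step 1: declare c=20 at depth 0
Step 2: enter scope (depth=1)
Step 3: declare b=(read c)=20 at depth 1
Step 4: enter scope (depth=2)
Step 5: declare e=(read b)=20 at depth 2
Step 6: declare e=(read b)=20 at depth 2
Visible at query point: b=20 c=20 e=20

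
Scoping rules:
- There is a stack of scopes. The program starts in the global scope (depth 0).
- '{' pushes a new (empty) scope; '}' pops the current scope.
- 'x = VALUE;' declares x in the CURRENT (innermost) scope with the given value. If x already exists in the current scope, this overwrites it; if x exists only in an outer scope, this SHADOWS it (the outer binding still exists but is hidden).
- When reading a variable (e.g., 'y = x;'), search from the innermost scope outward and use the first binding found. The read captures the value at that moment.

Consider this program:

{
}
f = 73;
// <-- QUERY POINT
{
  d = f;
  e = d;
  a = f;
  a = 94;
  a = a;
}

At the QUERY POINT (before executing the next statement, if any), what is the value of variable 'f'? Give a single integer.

Step 1: enter scope (depth=1)
Step 2: exit scope (depth=0)
Step 3: declare f=73 at depth 0
Visible at query point: f=73

Answer: 73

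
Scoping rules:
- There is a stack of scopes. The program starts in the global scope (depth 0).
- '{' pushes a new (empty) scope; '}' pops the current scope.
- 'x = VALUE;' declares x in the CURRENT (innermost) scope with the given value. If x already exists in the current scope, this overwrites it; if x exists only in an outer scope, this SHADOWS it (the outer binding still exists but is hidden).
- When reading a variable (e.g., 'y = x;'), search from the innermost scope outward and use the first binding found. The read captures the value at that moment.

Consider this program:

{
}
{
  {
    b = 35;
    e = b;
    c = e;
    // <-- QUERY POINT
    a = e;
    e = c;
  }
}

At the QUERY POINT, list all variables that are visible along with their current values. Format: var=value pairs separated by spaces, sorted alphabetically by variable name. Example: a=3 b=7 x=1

Step 1: enter scope (depth=1)
Step 2: exit scope (depth=0)
Step 3: enter scope (depth=1)
Step 4: enter scope (depth=2)
Step 5: declare b=35 at depth 2
Step 6: declare e=(read b)=35 at depth 2
Step 7: declare c=(read e)=35 at depth 2
Visible at query point: b=35 c=35 e=35

Answer: b=35 c=35 e=35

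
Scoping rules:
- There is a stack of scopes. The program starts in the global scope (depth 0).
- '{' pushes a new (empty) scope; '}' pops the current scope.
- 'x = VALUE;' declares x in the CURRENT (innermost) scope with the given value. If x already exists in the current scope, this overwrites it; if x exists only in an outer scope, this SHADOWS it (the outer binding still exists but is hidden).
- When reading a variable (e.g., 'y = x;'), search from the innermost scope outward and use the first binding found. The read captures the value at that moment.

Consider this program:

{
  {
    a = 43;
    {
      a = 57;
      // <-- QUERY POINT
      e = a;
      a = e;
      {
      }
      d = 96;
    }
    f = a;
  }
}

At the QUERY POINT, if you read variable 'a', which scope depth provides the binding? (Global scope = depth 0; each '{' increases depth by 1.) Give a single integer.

Step 1: enter scope (depth=1)
Step 2: enter scope (depth=2)
Step 3: declare a=43 at depth 2
Step 4: enter scope (depth=3)
Step 5: declare a=57 at depth 3
Visible at query point: a=57

Answer: 3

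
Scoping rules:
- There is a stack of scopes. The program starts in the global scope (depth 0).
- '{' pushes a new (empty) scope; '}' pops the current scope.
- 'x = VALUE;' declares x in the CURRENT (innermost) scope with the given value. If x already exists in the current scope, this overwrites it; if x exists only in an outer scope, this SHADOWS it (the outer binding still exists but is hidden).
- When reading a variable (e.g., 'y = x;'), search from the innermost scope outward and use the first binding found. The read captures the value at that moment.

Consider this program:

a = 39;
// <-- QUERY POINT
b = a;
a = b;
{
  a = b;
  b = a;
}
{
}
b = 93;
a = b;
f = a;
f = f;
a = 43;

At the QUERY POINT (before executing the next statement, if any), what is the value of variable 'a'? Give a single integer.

Step 1: declare a=39 at depth 0
Visible at query point: a=39

Answer: 39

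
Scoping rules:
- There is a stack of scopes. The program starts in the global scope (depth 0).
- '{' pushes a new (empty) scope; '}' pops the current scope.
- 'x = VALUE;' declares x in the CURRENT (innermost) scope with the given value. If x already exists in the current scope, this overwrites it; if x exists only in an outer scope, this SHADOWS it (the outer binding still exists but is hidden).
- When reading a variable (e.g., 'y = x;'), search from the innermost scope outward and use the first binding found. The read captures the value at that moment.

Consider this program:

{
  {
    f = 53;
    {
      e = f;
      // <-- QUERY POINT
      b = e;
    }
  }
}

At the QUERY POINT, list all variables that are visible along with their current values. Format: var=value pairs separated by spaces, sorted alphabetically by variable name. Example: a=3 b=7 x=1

Step 1: enter scope (depth=1)
Step 2: enter scope (depth=2)
Step 3: declare f=53 at depth 2
Step 4: enter scope (depth=3)
Step 5: declare e=(read f)=53 at depth 3
Visible at query point: e=53 f=53

Answer: e=53 f=53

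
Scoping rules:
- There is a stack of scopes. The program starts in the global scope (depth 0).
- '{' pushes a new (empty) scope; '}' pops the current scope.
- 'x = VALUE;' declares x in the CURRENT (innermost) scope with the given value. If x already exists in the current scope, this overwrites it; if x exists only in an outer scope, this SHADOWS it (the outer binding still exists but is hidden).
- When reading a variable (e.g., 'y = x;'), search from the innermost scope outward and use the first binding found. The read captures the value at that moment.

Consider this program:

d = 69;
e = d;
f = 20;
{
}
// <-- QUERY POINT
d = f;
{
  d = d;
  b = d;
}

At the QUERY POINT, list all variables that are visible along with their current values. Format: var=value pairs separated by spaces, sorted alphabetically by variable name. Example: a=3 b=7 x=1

Answer: d=69 e=69 f=20

Derivation:
Step 1: declare d=69 at depth 0
Step 2: declare e=(read d)=69 at depth 0
Step 3: declare f=20 at depth 0
Step 4: enter scope (depth=1)
Step 5: exit scope (depth=0)
Visible at query point: d=69 e=69 f=20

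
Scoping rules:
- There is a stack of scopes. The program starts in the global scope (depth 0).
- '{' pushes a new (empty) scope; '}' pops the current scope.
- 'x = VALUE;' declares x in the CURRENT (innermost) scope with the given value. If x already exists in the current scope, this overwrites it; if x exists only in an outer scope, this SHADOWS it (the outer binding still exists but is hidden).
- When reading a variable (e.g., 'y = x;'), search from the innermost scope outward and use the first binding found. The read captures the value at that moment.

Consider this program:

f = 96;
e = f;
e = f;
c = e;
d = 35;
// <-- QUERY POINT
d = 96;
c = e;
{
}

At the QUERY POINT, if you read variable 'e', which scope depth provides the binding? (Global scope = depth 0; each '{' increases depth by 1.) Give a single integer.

Answer: 0

Derivation:
Step 1: declare f=96 at depth 0
Step 2: declare e=(read f)=96 at depth 0
Step 3: declare e=(read f)=96 at depth 0
Step 4: declare c=(read e)=96 at depth 0
Step 5: declare d=35 at depth 0
Visible at query point: c=96 d=35 e=96 f=96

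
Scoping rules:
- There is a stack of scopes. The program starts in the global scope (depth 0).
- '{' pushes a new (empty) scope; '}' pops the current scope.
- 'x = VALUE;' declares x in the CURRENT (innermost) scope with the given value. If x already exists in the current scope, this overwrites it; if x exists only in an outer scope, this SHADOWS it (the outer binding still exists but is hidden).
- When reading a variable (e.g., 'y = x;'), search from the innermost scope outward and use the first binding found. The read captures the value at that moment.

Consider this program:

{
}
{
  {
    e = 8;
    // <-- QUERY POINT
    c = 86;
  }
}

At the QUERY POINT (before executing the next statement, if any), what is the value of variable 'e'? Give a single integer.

Step 1: enter scope (depth=1)
Step 2: exit scope (depth=0)
Step 3: enter scope (depth=1)
Step 4: enter scope (depth=2)
Step 5: declare e=8 at depth 2
Visible at query point: e=8

Answer: 8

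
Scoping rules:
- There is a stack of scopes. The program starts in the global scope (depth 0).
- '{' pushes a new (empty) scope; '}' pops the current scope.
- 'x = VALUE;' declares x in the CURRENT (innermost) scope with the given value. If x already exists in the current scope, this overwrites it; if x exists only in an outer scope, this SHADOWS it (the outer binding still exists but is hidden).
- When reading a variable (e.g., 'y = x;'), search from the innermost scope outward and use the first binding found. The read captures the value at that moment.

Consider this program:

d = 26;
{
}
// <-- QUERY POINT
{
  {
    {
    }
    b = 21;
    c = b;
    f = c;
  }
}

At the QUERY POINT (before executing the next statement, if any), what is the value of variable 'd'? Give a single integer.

Step 1: declare d=26 at depth 0
Step 2: enter scope (depth=1)
Step 3: exit scope (depth=0)
Visible at query point: d=26

Answer: 26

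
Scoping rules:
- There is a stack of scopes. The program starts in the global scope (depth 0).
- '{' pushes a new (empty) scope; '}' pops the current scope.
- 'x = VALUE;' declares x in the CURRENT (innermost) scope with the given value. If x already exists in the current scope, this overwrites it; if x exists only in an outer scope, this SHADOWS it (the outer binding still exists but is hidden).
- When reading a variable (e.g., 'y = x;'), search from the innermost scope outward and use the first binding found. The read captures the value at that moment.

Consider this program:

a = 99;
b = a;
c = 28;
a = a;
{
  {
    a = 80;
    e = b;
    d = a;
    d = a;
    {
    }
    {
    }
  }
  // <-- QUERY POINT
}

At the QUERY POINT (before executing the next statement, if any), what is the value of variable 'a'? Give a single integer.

Step 1: declare a=99 at depth 0
Step 2: declare b=(read a)=99 at depth 0
Step 3: declare c=28 at depth 0
Step 4: declare a=(read a)=99 at depth 0
Step 5: enter scope (depth=1)
Step 6: enter scope (depth=2)
Step 7: declare a=80 at depth 2
Step 8: declare e=(read b)=99 at depth 2
Step 9: declare d=(read a)=80 at depth 2
Step 10: declare d=(read a)=80 at depth 2
Step 11: enter scope (depth=3)
Step 12: exit scope (depth=2)
Step 13: enter scope (depth=3)
Step 14: exit scope (depth=2)
Step 15: exit scope (depth=1)
Visible at query point: a=99 b=99 c=28

Answer: 99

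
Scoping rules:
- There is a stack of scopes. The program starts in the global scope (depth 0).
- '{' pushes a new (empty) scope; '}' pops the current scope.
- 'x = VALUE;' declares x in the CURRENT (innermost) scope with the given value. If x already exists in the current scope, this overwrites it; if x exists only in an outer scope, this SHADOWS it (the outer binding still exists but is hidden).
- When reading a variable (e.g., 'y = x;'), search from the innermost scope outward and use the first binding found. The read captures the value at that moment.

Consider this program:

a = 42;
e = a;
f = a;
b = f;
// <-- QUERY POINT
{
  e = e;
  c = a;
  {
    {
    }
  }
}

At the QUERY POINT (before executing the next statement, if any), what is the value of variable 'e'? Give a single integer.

Answer: 42

Derivation:
Step 1: declare a=42 at depth 0
Step 2: declare e=(read a)=42 at depth 0
Step 3: declare f=(read a)=42 at depth 0
Step 4: declare b=(read f)=42 at depth 0
Visible at query point: a=42 b=42 e=42 f=42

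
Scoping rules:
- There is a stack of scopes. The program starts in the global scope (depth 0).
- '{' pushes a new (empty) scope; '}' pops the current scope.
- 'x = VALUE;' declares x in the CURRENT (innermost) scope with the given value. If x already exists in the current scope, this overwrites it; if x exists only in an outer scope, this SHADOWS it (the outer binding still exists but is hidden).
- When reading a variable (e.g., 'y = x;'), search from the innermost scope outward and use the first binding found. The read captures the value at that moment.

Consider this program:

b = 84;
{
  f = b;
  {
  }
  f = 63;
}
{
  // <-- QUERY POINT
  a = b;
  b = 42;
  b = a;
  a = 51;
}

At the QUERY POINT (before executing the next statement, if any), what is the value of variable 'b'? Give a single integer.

Step 1: declare b=84 at depth 0
Step 2: enter scope (depth=1)
Step 3: declare f=(read b)=84 at depth 1
Step 4: enter scope (depth=2)
Step 5: exit scope (depth=1)
Step 6: declare f=63 at depth 1
Step 7: exit scope (depth=0)
Step 8: enter scope (depth=1)
Visible at query point: b=84

Answer: 84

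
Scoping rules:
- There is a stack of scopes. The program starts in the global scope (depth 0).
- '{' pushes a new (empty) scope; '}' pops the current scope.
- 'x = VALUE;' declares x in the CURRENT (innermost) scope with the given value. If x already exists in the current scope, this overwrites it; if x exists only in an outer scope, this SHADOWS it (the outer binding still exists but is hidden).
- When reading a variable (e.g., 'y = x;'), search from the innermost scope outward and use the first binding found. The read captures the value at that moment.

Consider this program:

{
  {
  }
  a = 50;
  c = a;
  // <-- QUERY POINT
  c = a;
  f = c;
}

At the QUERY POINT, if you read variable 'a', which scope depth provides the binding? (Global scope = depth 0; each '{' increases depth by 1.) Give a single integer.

Answer: 1

Derivation:
Step 1: enter scope (depth=1)
Step 2: enter scope (depth=2)
Step 3: exit scope (depth=1)
Step 4: declare a=50 at depth 1
Step 5: declare c=(read a)=50 at depth 1
Visible at query point: a=50 c=50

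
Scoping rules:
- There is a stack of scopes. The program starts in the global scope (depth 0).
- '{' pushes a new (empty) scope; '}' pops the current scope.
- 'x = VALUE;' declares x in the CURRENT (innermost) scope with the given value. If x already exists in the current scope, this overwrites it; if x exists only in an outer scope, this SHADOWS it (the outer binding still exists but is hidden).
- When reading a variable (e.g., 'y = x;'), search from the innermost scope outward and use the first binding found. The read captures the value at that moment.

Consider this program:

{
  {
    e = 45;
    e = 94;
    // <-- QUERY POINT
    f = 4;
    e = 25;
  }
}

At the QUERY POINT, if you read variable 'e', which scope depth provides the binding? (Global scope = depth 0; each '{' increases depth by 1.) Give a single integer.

Step 1: enter scope (depth=1)
Step 2: enter scope (depth=2)
Step 3: declare e=45 at depth 2
Step 4: declare e=94 at depth 2
Visible at query point: e=94

Answer: 2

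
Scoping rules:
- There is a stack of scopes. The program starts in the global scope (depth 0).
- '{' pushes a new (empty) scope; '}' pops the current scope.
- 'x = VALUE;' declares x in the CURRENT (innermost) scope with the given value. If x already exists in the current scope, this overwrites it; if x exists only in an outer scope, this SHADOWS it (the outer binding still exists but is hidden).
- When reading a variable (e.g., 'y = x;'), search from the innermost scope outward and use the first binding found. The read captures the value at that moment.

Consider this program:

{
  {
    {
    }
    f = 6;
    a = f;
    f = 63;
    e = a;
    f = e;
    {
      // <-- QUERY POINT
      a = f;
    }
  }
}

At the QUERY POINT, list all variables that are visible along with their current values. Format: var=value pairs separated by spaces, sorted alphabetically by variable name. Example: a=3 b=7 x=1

Answer: a=6 e=6 f=6

Derivation:
Step 1: enter scope (depth=1)
Step 2: enter scope (depth=2)
Step 3: enter scope (depth=3)
Step 4: exit scope (depth=2)
Step 5: declare f=6 at depth 2
Step 6: declare a=(read f)=6 at depth 2
Step 7: declare f=63 at depth 2
Step 8: declare e=(read a)=6 at depth 2
Step 9: declare f=(read e)=6 at depth 2
Step 10: enter scope (depth=3)
Visible at query point: a=6 e=6 f=6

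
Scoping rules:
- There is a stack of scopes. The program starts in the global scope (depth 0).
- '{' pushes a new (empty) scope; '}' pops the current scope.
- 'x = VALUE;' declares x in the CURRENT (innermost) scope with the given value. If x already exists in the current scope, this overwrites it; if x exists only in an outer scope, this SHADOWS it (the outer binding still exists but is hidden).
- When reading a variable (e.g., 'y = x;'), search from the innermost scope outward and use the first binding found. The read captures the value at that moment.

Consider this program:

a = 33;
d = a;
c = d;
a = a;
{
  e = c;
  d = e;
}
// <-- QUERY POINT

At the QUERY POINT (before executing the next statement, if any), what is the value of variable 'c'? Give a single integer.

Answer: 33

Derivation:
Step 1: declare a=33 at depth 0
Step 2: declare d=(read a)=33 at depth 0
Step 3: declare c=(read d)=33 at depth 0
Step 4: declare a=(read a)=33 at depth 0
Step 5: enter scope (depth=1)
Step 6: declare e=(read c)=33 at depth 1
Step 7: declare d=(read e)=33 at depth 1
Step 8: exit scope (depth=0)
Visible at query point: a=33 c=33 d=33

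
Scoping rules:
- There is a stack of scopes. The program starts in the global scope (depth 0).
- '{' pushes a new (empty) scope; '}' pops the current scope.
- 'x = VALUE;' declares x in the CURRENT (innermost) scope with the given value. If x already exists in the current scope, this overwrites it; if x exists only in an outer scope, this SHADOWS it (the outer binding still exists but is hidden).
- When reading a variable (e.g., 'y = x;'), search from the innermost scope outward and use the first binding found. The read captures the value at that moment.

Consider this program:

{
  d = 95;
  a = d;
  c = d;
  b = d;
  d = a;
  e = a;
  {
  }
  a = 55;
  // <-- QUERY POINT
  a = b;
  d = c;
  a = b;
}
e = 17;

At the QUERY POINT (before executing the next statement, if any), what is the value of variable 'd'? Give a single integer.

Step 1: enter scope (depth=1)
Step 2: declare d=95 at depth 1
Step 3: declare a=(read d)=95 at depth 1
Step 4: declare c=(read d)=95 at depth 1
Step 5: declare b=(read d)=95 at depth 1
Step 6: declare d=(read a)=95 at depth 1
Step 7: declare e=(read a)=95 at depth 1
Step 8: enter scope (depth=2)
Step 9: exit scope (depth=1)
Step 10: declare a=55 at depth 1
Visible at query point: a=55 b=95 c=95 d=95 e=95

Answer: 95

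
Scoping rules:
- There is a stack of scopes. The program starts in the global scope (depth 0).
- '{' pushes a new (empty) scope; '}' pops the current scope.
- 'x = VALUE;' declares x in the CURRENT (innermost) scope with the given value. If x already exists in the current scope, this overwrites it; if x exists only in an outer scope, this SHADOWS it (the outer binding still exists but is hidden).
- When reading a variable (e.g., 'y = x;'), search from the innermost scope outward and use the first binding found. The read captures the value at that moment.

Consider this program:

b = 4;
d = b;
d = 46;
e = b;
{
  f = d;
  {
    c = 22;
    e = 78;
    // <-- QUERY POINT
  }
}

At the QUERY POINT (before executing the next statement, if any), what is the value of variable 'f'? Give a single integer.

Step 1: declare b=4 at depth 0
Step 2: declare d=(read b)=4 at depth 0
Step 3: declare d=46 at depth 0
Step 4: declare e=(read b)=4 at depth 0
Step 5: enter scope (depth=1)
Step 6: declare f=(read d)=46 at depth 1
Step 7: enter scope (depth=2)
Step 8: declare c=22 at depth 2
Step 9: declare e=78 at depth 2
Visible at query point: b=4 c=22 d=46 e=78 f=46

Answer: 46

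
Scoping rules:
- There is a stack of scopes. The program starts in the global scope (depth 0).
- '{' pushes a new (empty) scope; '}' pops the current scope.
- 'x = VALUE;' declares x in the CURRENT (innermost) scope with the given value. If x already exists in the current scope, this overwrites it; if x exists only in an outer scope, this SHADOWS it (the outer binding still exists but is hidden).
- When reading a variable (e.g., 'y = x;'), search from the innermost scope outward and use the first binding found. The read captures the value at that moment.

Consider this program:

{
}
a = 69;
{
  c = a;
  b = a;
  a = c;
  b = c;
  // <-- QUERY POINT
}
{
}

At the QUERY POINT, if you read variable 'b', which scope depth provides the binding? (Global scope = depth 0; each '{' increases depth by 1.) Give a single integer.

Step 1: enter scope (depth=1)
Step 2: exit scope (depth=0)
Step 3: declare a=69 at depth 0
Step 4: enter scope (depth=1)
Step 5: declare c=(read a)=69 at depth 1
Step 6: declare b=(read a)=69 at depth 1
Step 7: declare a=(read c)=69 at depth 1
Step 8: declare b=(read c)=69 at depth 1
Visible at query point: a=69 b=69 c=69

Answer: 1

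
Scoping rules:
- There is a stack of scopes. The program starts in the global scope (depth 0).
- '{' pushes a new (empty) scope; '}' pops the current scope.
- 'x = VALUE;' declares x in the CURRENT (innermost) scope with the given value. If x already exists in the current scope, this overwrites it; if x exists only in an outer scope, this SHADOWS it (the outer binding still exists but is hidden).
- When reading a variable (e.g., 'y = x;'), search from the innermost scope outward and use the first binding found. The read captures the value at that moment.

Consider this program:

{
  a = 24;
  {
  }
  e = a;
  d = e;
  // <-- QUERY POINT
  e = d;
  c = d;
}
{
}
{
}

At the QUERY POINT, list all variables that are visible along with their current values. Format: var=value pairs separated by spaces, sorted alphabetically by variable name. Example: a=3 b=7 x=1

Step 1: enter scope (depth=1)
Step 2: declare a=24 at depth 1
Step 3: enter scope (depth=2)
Step 4: exit scope (depth=1)
Step 5: declare e=(read a)=24 at depth 1
Step 6: declare d=(read e)=24 at depth 1
Visible at query point: a=24 d=24 e=24

Answer: a=24 d=24 e=24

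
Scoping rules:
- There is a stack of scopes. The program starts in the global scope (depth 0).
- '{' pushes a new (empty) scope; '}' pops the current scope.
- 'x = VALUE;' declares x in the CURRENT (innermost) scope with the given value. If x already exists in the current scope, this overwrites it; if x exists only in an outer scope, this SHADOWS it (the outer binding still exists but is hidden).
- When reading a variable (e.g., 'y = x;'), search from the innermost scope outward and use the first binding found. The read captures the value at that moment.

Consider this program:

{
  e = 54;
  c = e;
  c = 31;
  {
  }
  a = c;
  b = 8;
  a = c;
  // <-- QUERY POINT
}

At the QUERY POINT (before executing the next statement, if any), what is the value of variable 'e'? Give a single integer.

Answer: 54

Derivation:
Step 1: enter scope (depth=1)
Step 2: declare e=54 at depth 1
Step 3: declare c=(read e)=54 at depth 1
Step 4: declare c=31 at depth 1
Step 5: enter scope (depth=2)
Step 6: exit scope (depth=1)
Step 7: declare a=(read c)=31 at depth 1
Step 8: declare b=8 at depth 1
Step 9: declare a=(read c)=31 at depth 1
Visible at query point: a=31 b=8 c=31 e=54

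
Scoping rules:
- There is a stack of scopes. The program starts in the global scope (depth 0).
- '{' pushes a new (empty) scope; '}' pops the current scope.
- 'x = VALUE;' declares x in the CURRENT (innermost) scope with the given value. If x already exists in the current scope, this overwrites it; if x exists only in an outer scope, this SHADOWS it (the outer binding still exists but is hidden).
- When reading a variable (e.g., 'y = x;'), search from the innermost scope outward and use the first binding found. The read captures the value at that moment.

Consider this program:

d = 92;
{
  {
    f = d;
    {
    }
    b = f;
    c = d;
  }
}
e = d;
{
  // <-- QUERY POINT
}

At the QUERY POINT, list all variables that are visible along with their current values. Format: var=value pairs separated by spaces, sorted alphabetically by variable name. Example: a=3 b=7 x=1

Step 1: declare d=92 at depth 0
Step 2: enter scope (depth=1)
Step 3: enter scope (depth=2)
Step 4: declare f=(read d)=92 at depth 2
Step 5: enter scope (depth=3)
Step 6: exit scope (depth=2)
Step 7: declare b=(read f)=92 at depth 2
Step 8: declare c=(read d)=92 at depth 2
Step 9: exit scope (depth=1)
Step 10: exit scope (depth=0)
Step 11: declare e=(read d)=92 at depth 0
Step 12: enter scope (depth=1)
Visible at query point: d=92 e=92

Answer: d=92 e=92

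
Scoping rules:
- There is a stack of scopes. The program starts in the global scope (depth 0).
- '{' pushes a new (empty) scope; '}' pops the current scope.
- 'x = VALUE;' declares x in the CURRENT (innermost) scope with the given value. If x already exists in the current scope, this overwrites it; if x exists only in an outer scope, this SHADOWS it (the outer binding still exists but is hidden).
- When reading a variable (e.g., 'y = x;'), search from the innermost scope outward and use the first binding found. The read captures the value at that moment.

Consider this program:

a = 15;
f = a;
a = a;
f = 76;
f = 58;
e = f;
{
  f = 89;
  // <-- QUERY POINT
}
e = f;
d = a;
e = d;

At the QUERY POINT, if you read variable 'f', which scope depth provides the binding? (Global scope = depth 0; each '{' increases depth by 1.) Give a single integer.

Answer: 1

Derivation:
Step 1: declare a=15 at depth 0
Step 2: declare f=(read a)=15 at depth 0
Step 3: declare a=(read a)=15 at depth 0
Step 4: declare f=76 at depth 0
Step 5: declare f=58 at depth 0
Step 6: declare e=(read f)=58 at depth 0
Step 7: enter scope (depth=1)
Step 8: declare f=89 at depth 1
Visible at query point: a=15 e=58 f=89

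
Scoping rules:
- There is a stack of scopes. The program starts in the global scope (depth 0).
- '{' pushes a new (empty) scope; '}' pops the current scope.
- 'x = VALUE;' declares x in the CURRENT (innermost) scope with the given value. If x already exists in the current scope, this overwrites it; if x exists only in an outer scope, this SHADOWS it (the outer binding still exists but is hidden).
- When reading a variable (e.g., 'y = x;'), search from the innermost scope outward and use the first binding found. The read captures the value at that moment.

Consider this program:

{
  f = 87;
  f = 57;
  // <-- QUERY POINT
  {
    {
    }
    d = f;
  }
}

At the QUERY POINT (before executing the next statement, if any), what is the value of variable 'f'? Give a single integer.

Answer: 57

Derivation:
Step 1: enter scope (depth=1)
Step 2: declare f=87 at depth 1
Step 3: declare f=57 at depth 1
Visible at query point: f=57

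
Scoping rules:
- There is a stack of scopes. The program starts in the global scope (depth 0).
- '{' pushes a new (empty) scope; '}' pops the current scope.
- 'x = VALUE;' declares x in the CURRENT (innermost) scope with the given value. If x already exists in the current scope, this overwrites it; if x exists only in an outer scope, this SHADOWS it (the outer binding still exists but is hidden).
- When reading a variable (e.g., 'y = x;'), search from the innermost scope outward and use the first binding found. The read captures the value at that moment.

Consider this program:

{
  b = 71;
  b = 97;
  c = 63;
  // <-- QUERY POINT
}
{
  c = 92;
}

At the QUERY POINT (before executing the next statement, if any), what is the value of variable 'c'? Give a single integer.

Step 1: enter scope (depth=1)
Step 2: declare b=71 at depth 1
Step 3: declare b=97 at depth 1
Step 4: declare c=63 at depth 1
Visible at query point: b=97 c=63

Answer: 63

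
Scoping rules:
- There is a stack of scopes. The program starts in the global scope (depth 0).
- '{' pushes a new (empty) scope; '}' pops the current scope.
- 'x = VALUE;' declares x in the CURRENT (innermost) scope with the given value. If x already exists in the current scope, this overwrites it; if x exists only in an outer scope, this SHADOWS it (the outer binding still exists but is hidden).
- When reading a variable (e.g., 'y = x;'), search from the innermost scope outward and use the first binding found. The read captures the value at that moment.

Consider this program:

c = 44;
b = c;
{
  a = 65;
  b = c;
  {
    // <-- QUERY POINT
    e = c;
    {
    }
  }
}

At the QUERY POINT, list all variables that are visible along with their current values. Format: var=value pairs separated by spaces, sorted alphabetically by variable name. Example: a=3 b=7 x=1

Step 1: declare c=44 at depth 0
Step 2: declare b=(read c)=44 at depth 0
Step 3: enter scope (depth=1)
Step 4: declare a=65 at depth 1
Step 5: declare b=(read c)=44 at depth 1
Step 6: enter scope (depth=2)
Visible at query point: a=65 b=44 c=44

Answer: a=65 b=44 c=44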